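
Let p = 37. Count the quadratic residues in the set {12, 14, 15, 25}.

(12/37) = +1 → QR.
(14/37) = -1 → non-residue.
(15/37) = -1 → non-residue.
(25/37) = +1 → QR.
Total quadratic residues among the 4: 2.

2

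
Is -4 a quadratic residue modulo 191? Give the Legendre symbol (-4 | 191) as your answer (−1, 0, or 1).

First reduce: -4 ≡ 187 (mod 191).
Reciprocity: 187 ≡ 3 and 191 ≡ 3 (mod 4), so (187/191) = −(191/187).
Reduce top mod 187: now compute (4/187).
Pull out 2^2: since 187 ≡ 3 (mod 8), (2/187) = -1, so (2/187)^2 = +1.
Reached (1/187) = 1. Collecting the sign flips along the way, the symbol is -1.

-1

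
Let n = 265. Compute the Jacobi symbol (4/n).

Pull out 2^2: since 265 ≡ 1 (mod 8), (2/265) = +1, so (2/265)^2 = +1.
Reached (1/265) = 1. Collecting the sign flips along the way, the symbol is +1.

1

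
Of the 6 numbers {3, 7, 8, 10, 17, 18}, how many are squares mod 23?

(3/23) = +1 → QR.
(7/23) = -1 → non-residue.
(8/23) = +1 → QR.
(10/23) = -1 → non-residue.
(17/23) = -1 → non-residue.
(18/23) = +1 → QR.
Total quadratic residues among the 6: 3.

3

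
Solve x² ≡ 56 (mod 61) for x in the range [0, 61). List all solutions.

19, 42

61 ≡ 1 (mod 4), so we find a root by search.
Trying successive values, 19² = 361 ≡ 56 (mod 61). The other root is 61 − 19 = 42.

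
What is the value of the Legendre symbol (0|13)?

Top reduces to 0: gcd > 1, so the symbol is 0.

0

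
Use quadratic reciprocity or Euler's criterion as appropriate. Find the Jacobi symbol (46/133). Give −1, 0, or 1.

Pull out 2: since 133 ≡ 5 (mod 8), (2/133) = -1.
Reciprocity: 23 ≡ 3 and 133 ≡ 1 (mod 4), so (23/133) = +(133/23).
Reduce top mod 23: now compute (18/23).
Pull out 2: since 23 ≡ 7 (mod 8), (2/23) = +1.
Reciprocity: 9 ≡ 1 and 23 ≡ 3 (mod 4), so (9/23) = +(23/9).
Reduce top mod 9: now compute (5/9).
Reciprocity: 5 ≡ 1 and 9 ≡ 1 (mod 4), so (5/9) = +(9/5).
Reduce top mod 5: now compute (4/5).
Pull out 2^2: since 5 ≡ 5 (mod 8), (2/5) = -1, so (2/5)^2 = +1.
Reached (1/5) = 1. Collecting the sign flips along the way, the symbol is -1.

-1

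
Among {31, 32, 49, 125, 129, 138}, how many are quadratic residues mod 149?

(31/149) = +1 → QR.
(32/149) = -1 → non-residue.
(49/149) = +1 → QR.
(125/149) = +1 → QR.
(129/149) = +1 → QR.
(138/149) = -1 → non-residue.
Total quadratic residues among the 6: 4.

4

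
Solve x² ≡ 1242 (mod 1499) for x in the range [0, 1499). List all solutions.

168, 1331

Since 1499 ≡ 3 (mod 4), a square root of 1242 is 1242^((1499+1)/4) = 1242^375 mod 1499.
Repeated squaring: 1242^2≡93, 1242^4≡1154, 1242^8≡604, 1242^16≡559, 1242^32≡689, 1242^64≡1037, 1242^128≡586, 1242^256≡125 (mod 1499).
1242^375 = 1242^(256+64+32+16+4+2+1) ≡ 168 (mod 1499).
Check: 168² = 28224 ≡ 1242 (mod 1499). The two roots are 168 and 1331.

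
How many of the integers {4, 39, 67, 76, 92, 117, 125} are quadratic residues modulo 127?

(4/127) = +1 → QR.
(39/127) = -1 → non-residue.
(67/127) = -1 → non-residue.
(76/127) = +1 → QR.
(92/127) = -1 → non-residue.
(117/127) = +1 → QR.
(125/127) = -1 → non-residue.
Total quadratic residues among the 7: 3.

3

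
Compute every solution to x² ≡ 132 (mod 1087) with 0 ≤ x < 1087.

Since 1087 ≡ 3 (mod 4), a square root of 132 is 132^((1087+1)/4) = 132^272 mod 1087.
Repeated squaring: 132^2≡32, 132^4≡1024, 132^8≡708, 132^16≡157, 132^32≡735, 132^64≡1073, 132^128≡196, 132^256≡371 (mod 1087).
132^272 = 132^(256+16) ≡ 636 (mod 1087).
Check: 636² = 404496 ≡ 132 (mod 1087). The two roots are 451 and 636.

451, 636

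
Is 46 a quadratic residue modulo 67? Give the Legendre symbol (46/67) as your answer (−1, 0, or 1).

-1

Pull out 2: since 67 ≡ 3 (mod 8), (2/67) = -1.
Reciprocity: 23 ≡ 3 and 67 ≡ 3 (mod 4), so (23/67) = −(67/23).
Reduce top mod 23: now compute (21/23).
Reciprocity: 21 ≡ 1 and 23 ≡ 3 (mod 4), so (21/23) = +(23/21).
Reduce top mod 21: now compute (2/21).
Pull out 2: since 21 ≡ 5 (mod 8), (2/21) = -1.
Reached (1/21) = 1. Collecting the sign flips along the way, the symbol is -1.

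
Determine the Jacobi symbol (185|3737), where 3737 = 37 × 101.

0

Reciprocity: 185 ≡ 1 and 3737 ≡ 1 (mod 4), so (185/3737) = +(3737/185).
Reduce top mod 185: now compute (37/185).
Reciprocity: 37 ≡ 1 and 185 ≡ 1 (mod 4), so (37/185) = +(185/37).
Reduce top mod 37: now compute (0/37).
Top reduces to 0: gcd > 1, so the symbol is 0.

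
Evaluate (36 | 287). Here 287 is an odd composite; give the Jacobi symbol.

1

Pull out 2^2: since 287 ≡ 7 (mod 8), (2/287) = +1, so (2/287)^2 = +1.
Reciprocity: 9 ≡ 1 and 287 ≡ 3 (mod 4), so (9/287) = +(287/9).
Reduce top mod 9: now compute (8/9).
Pull out 2^3: since 9 ≡ 1 (mod 8), (2/9) = +1, so (2/9)^3 = +1.
Reached (1/9) = 1. Collecting the sign flips along the way, the symbol is +1.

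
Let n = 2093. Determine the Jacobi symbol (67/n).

1

Reciprocity: 67 ≡ 3 and 2093 ≡ 1 (mod 4), so (67/2093) = +(2093/67).
Reduce top mod 67: now compute (16/67).
Pull out 2^4: since 67 ≡ 3 (mod 8), (2/67) = -1, so (2/67)^4 = +1.
Reached (1/67) = 1. Collecting the sign flips along the way, the symbol is +1.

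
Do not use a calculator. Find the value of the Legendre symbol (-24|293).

First reduce: -24 ≡ 269 (mod 293).
Reciprocity: 269 ≡ 1 and 293 ≡ 1 (mod 4), so (269/293) = +(293/269).
Reduce top mod 269: now compute (24/269).
Pull out 2^3: since 269 ≡ 5 (mod 8), (2/269) = -1, so (2/269)^3 = -1.
Reciprocity: 3 ≡ 3 and 269 ≡ 1 (mod 4), so (3/269) = +(269/3).
Reduce top mod 3: now compute (2/3).
Pull out 2: since 3 ≡ 3 (mod 8), (2/3) = -1.
Reached (1/3) = 1. Collecting the sign flips along the way, the symbol is +1.

1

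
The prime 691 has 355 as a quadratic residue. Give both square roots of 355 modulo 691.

Since 691 ≡ 3 (mod 4), a square root of 355 is 355^((691+1)/4) = 355^173 mod 691.
Repeated squaring: 355^2≡263, 355^4≡69, 355^8≡615, 355^16≡248, 355^32≡5, 355^64≡25, 355^128≡625 (mod 691).
355^173 = 355^(128+32+8+4+1) ≡ 359 (mod 691).
Check: 359² = 128881 ≡ 355 (mod 691). The two roots are 332 and 359.

332, 359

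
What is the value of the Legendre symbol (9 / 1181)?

Reciprocity: 9 ≡ 1 and 1181 ≡ 1 (mod 4), so (9/1181) = +(1181/9).
Reduce top mod 9: now compute (2/9).
Pull out 2: since 9 ≡ 1 (mod 8), (2/9) = +1.
Reached (1/9) = 1. Collecting the sign flips along the way, the symbol is +1.

1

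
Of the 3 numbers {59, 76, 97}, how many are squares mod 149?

(59/149) = -1 → non-residue.
(76/149) = +1 → QR.
(97/149) = -1 → non-residue.
Total quadratic residues among the 3: 1.

1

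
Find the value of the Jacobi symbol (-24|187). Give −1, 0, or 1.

First reduce: -24 ≡ 163 (mod 187).
Reciprocity: 163 ≡ 3 and 187 ≡ 3 (mod 4), so (163/187) = −(187/163).
Reduce top mod 163: now compute (24/163).
Pull out 2^3: since 163 ≡ 3 (mod 8), (2/163) = -1, so (2/163)^3 = -1.
Reciprocity: 3 ≡ 3 and 163 ≡ 3 (mod 4), so (3/163) = −(163/3).
Reduce top mod 3: now compute (1/3).
Reached (1/3) = 1. Collecting the sign flips along the way, the symbol is -1.

-1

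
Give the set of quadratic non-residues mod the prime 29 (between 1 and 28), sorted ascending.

2 3 8 10 11 12 14 15 17 18 19 21 26 27

Square k = 1,…,14 (k and 29−k give the same square):
1²=1, 2²=4, 3²=9, 4²=16, 5²=25, 6²≡7, 7²≡20, 8²≡6, 9²≡23, 10²≡13, 11²≡5, 12²≡28, 13²≡24, 14²≡22 (mod 29).
The residues are {1, 4, 5, 6, 7, 9, 13, 16, 20, 22, 23, 24, 25, 28}; the non-residues are the remaining 14 nonzero classes.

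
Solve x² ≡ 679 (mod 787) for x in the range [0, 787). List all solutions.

Since 787 ≡ 3 (mod 4), a square root of 679 is 679^((787+1)/4) = 679^197 mod 787.
Repeated squaring: 679^2≡646, 679^4≡206, 679^8≡725, 679^16≡696, 679^32≡411, 679^64≡503, 679^128≡382 (mod 787).
679^197 = 679^(128+64+4+1) ≡ 168 (mod 787).
Check: 168² = 28224 ≡ 679 (mod 787). The two roots are 168 and 619.

168, 619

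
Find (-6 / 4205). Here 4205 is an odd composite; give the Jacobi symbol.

1

First reduce: -6 ≡ 4199 (mod 4205).
Reciprocity: 4199 ≡ 3 and 4205 ≡ 1 (mod 4), so (4199/4205) = +(4205/4199).
Reduce top mod 4199: now compute (6/4199).
Pull out 2: since 4199 ≡ 7 (mod 8), (2/4199) = +1.
Reciprocity: 3 ≡ 3 and 4199 ≡ 3 (mod 4), so (3/4199) = −(4199/3).
Reduce top mod 3: now compute (2/3).
Pull out 2: since 3 ≡ 3 (mod 8), (2/3) = -1.
Reached (1/3) = 1. Collecting the sign flips along the way, the symbol is +1.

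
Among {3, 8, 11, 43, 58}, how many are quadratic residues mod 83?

(3/83) = +1 → QR.
(8/83) = -1 → non-residue.
(11/83) = +1 → QR.
(43/83) = -1 → non-residue.
(58/83) = -1 → non-residue.
Total quadratic residues among the 5: 2.

2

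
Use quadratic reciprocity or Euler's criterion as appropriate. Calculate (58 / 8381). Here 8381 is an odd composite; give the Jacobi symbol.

0

Pull out 2: since 8381 ≡ 5 (mod 8), (2/8381) = -1.
Reciprocity: 29 ≡ 1 and 8381 ≡ 1 (mod 4), so (29/8381) = +(8381/29).
Reduce top mod 29: now compute (0/29).
Top reduces to 0: gcd > 1, so the symbol is 0.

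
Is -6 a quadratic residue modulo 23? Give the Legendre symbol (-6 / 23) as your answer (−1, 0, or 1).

First reduce: -6 ≡ 17 (mod 23).
Reciprocity: 17 ≡ 1 and 23 ≡ 3 (mod 4), so (17/23) = +(23/17).
Reduce top mod 17: now compute (6/17).
Pull out 2: since 17 ≡ 1 (mod 8), (2/17) = +1.
Reciprocity: 3 ≡ 3 and 17 ≡ 1 (mod 4), so (3/17) = +(17/3).
Reduce top mod 3: now compute (2/3).
Pull out 2: since 3 ≡ 3 (mod 8), (2/3) = -1.
Reached (1/3) = 1. Collecting the sign flips along the way, the symbol is -1.

-1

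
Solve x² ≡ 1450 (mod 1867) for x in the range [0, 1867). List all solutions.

Since 1867 ≡ 3 (mod 4), a square root of 1450 is 1450^((1867+1)/4) = 1450^467 mod 1867.
Repeated squaring: 1450^2≡258, 1450^4≡1219, 1450^8≡1696, 1450^16≡1236, 1450^32≡490, 1450^64≡1124, 1450^128≡1284, 1450^256≡95 (mod 1867).
1450^467 = 1450^(256+128+64+16+2+1) ≡ 1795 (mod 1867).
Check: 1795² = 3222025 ≡ 1450 (mod 1867). The two roots are 72 and 1795.

72, 1795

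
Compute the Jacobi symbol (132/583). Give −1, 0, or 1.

0

Pull out 2^2: since 583 ≡ 7 (mod 8), (2/583) = +1, so (2/583)^2 = +1.
Reciprocity: 33 ≡ 1 and 583 ≡ 3 (mod 4), so (33/583) = +(583/33).
Reduce top mod 33: now compute (22/33).
Pull out 2: since 33 ≡ 1 (mod 8), (2/33) = +1.
Reciprocity: 11 ≡ 3 and 33 ≡ 1 (mod 4), so (11/33) = +(33/11).
Reduce top mod 11: now compute (0/11).
Top reduces to 0: gcd > 1, so the symbol is 0.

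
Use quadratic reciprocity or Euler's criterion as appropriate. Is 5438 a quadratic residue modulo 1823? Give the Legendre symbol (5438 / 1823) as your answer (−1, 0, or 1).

1

First reduce: 5438 ≡ 1792 (mod 1823).
Pull out 2^8: since 1823 ≡ 7 (mod 8), (2/1823) = +1, so (2/1823)^8 = +1.
Reciprocity: 7 ≡ 3 and 1823 ≡ 3 (mod 4), so (7/1823) = −(1823/7).
Reduce top mod 7: now compute (3/7).
Reciprocity: 3 ≡ 3 and 7 ≡ 3 (mod 4), so (3/7) = −(7/3).
Reduce top mod 3: now compute (1/3).
Reached (1/3) = 1. Collecting the sign flips along the way, the symbol is +1.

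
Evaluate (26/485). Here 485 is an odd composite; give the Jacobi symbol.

-1

Pull out 2: since 485 ≡ 5 (mod 8), (2/485) = -1.
Reciprocity: 13 ≡ 1 and 485 ≡ 1 (mod 4), so (13/485) = +(485/13).
Reduce top mod 13: now compute (4/13).
Pull out 2^2: since 13 ≡ 5 (mod 8), (2/13) = -1, so (2/13)^2 = +1.
Reached (1/13) = 1. Collecting the sign flips along the way, the symbol is -1.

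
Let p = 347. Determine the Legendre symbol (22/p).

-1

Pull out 2: since 347 ≡ 3 (mod 8), (2/347) = -1.
Reciprocity: 11 ≡ 3 and 347 ≡ 3 (mod 4), so (11/347) = −(347/11).
Reduce top mod 11: now compute (6/11).
Pull out 2: since 11 ≡ 3 (mod 8), (2/11) = -1.
Reciprocity: 3 ≡ 3 and 11 ≡ 3 (mod 4), so (3/11) = −(11/3).
Reduce top mod 3: now compute (2/3).
Pull out 2: since 3 ≡ 3 (mod 8), (2/3) = -1.
Reached (1/3) = 1. Collecting the sign flips along the way, the symbol is -1.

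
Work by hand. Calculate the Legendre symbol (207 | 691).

Euler's criterion: (207/691) ≡ 207^345 (mod 691).
207^2 ≡ 7 (mod 691)
207^4 ≡ 49 (mod 691)
207^8 ≡ 328 (mod 691)
207^16 ≡ 479 (mod 691)
207^32 ≡ 29 (mod 691)
207^64 ≡ 150 (mod 691)
207^128 ≡ 388 (mod 691)
207^256 ≡ 597 (mod 691)
207^345 = 207^(256+64+16+8+1) ≡ 690 (mod 691).
Result is 690 ≡ −1, so (207/691) = −1.

-1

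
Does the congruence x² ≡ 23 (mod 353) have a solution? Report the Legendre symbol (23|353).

1

Euler's criterion: (23/353) ≡ 23^176 (mod 353).
23^2 ≡ 176 (mod 353)
23^4 ≡ 265 (mod 353)
23^8 ≡ 331 (mod 353)
23^16 ≡ 131 (mod 353)
23^32 ≡ 217 (mod 353)
23^64 ≡ 140 (mod 353)
23^128 ≡ 185 (mod 353)
23^176 = 23^(128+32+16) ≡ 1 (mod 353).
Result is 1, so (23/353) = 1.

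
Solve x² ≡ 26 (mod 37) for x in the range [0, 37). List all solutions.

37 ≡ 1 (mod 4), so we find a root by search.
Trying successive values, 10² = 100 ≡ 26 (mod 37). The other root is 37 − 10 = 27.

10, 27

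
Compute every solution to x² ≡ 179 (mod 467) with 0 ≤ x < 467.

Since 467 ≡ 3 (mod 4), a square root of 179 is 179^((467+1)/4) = 179^117 mod 467.
Repeated squaring: 179^2≡285, 179^4≡434, 179^8≡155, 179^16≡208, 179^32≡300, 179^64≡336 (mod 467).
179^117 = 179^(64+32+16+4+1) ≡ 356 (mod 467).
Check: 356² = 126736 ≡ 179 (mod 467). The two roots are 111 and 356.

111, 356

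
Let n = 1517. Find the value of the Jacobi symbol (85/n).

-1

Reciprocity: 85 ≡ 1 and 1517 ≡ 1 (mod 4), so (85/1517) = +(1517/85).
Reduce top mod 85: now compute (72/85).
Pull out 2^3: since 85 ≡ 5 (mod 8), (2/85) = -1, so (2/85)^3 = -1.
Reciprocity: 9 ≡ 1 and 85 ≡ 1 (mod 4), so (9/85) = +(85/9).
Reduce top mod 9: now compute (4/9).
Pull out 2^2: since 9 ≡ 1 (mod 8), (2/9) = +1, so (2/9)^2 = +1.
Reached (1/9) = 1. Collecting the sign flips along the way, the symbol is -1.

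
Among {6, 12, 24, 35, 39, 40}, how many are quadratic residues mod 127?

(6/127) = -1 → non-residue.
(12/127) = -1 → non-residue.
(24/127) = -1 → non-residue.
(35/127) = +1 → QR.
(39/127) = -1 → non-residue.
(40/127) = -1 → non-residue.
Total quadratic residues among the 6: 1.

1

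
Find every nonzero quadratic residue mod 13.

1, 3, 4, 9, 10, 12

Square k = 1,…,6 (k and 13−k give the same square):
1²=1, 2²=4, 3²=9, 4²≡3, 5²≡12, 6²≡10 (mod 13).
So the quadratic residues mod 13 are {1, 3, 4, 9, 10, 12}.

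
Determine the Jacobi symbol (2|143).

1

Pull out 2: since 143 ≡ 7 (mod 8), (2/143) = +1.
Reached (1/143) = 1. Collecting the sign flips along the way, the symbol is +1.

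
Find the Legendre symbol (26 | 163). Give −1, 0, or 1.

1

Pull out 2: since 163 ≡ 3 (mod 8), (2/163) = -1.
Reciprocity: 13 ≡ 1 and 163 ≡ 3 (mod 4), so (13/163) = +(163/13).
Reduce top mod 13: now compute (7/13).
Reciprocity: 7 ≡ 3 and 13 ≡ 1 (mod 4), so (7/13) = +(13/7).
Reduce top mod 7: now compute (6/7).
Pull out 2: since 7 ≡ 7 (mod 8), (2/7) = +1.
Reciprocity: 3 ≡ 3 and 7 ≡ 3 (mod 4), so (3/7) = −(7/3).
Reduce top mod 3: now compute (1/3).
Reached (1/3) = 1. Collecting the sign flips along the way, the symbol is +1.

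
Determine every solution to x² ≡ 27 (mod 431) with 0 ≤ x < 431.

Since 431 ≡ 3 (mod 4), a square root of 27 is 27^((431+1)/4) = 27^108 mod 431.
Repeated squaring: 27^2≡298, 27^4≡18, 27^8≡324, 27^16≡243, 27^32≡2, 27^64≡4 (mod 431).
27^108 = 27^(64+32+8+4) ≡ 108 (mod 431).
Check: 108² = 11664 ≡ 27 (mod 431). The two roots are 108 and 323.

108, 323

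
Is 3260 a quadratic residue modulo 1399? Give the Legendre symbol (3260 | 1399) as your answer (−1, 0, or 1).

-1

First reduce: 3260 ≡ 462 (mod 1399).
Pull out 2: since 1399 ≡ 7 (mod 8), (2/1399) = +1.
Reciprocity: 231 ≡ 3 and 1399 ≡ 3 (mod 4), so (231/1399) = −(1399/231).
Reduce top mod 231: now compute (13/231).
Reciprocity: 13 ≡ 1 and 231 ≡ 3 (mod 4), so (13/231) = +(231/13).
Reduce top mod 13: now compute (10/13).
Pull out 2: since 13 ≡ 5 (mod 8), (2/13) = -1.
Reciprocity: 5 ≡ 1 and 13 ≡ 1 (mod 4), so (5/13) = +(13/5).
Reduce top mod 5: now compute (3/5).
Reciprocity: 3 ≡ 3 and 5 ≡ 1 (mod 4), so (3/5) = +(5/3).
Reduce top mod 3: now compute (2/3).
Pull out 2: since 3 ≡ 3 (mod 8), (2/3) = -1.
Reached (1/3) = 1. Collecting the sign flips along the way, the symbol is -1.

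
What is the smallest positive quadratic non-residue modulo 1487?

(2/1487) = +1, so 2 is a residue.
(3/1487) = +1, so 3 is a residue.
(4/1487) = +1, so 4 is a residue.
(5/1487) = −1, so 5 is the smallest positive non-residue mod 1487.

5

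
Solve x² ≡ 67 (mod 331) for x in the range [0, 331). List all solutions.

27, 304

Since 331 ≡ 3 (mod 4), a square root of 67 is 67^((331+1)/4) = 67^83 mod 331.
Repeated squaring: 67^2≡186, 67^4≡172, 67^8≡125, 67^16≡68, 67^32≡321, 67^64≡100 (mod 331).
67^83 = 67^(64+16+2+1) ≡ 304 (mod 331).
Check: 304² = 92416 ≡ 67 (mod 331). The two roots are 27 and 304.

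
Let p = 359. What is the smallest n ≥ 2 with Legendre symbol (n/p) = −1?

(2/359) = +1, so 2 is a residue.
(3/359) = +1, so 3 is a residue.
(4/359) = +1, so 4 is a residue.
(5/359) = +1, so 5 is a residue.
(6/359) = +1, so 6 is a residue.
(7/359) = −1, so 7 is the smallest positive non-residue mod 359.

7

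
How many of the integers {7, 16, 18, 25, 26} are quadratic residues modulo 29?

3

(7/29) = +1 → QR.
(16/29) = +1 → QR.
(18/29) = -1 → non-residue.
(25/29) = +1 → QR.
(26/29) = -1 → non-residue.
Total quadratic residues among the 5: 3.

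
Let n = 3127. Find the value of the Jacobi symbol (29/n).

1

Reciprocity: 29 ≡ 1 and 3127 ≡ 3 (mod 4), so (29/3127) = +(3127/29).
Reduce top mod 29: now compute (24/29).
Pull out 2^3: since 29 ≡ 5 (mod 8), (2/29) = -1, so (2/29)^3 = -1.
Reciprocity: 3 ≡ 3 and 29 ≡ 1 (mod 4), so (3/29) = +(29/3).
Reduce top mod 3: now compute (2/3).
Pull out 2: since 3 ≡ 3 (mod 8), (2/3) = -1.
Reached (1/3) = 1. Collecting the sign flips along the way, the symbol is +1.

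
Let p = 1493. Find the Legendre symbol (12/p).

Pull out 2^2: since 1493 ≡ 5 (mod 8), (2/1493) = -1, so (2/1493)^2 = +1.
Reciprocity: 3 ≡ 3 and 1493 ≡ 1 (mod 4), so (3/1493) = +(1493/3).
Reduce top mod 3: now compute (2/3).
Pull out 2: since 3 ≡ 3 (mod 8), (2/3) = -1.
Reached (1/3) = 1. Collecting the sign flips along the way, the symbol is -1.

-1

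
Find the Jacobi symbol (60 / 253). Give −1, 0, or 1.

-1

Pull out 2^2: since 253 ≡ 5 (mod 8), (2/253) = -1, so (2/253)^2 = +1.
Reciprocity: 15 ≡ 3 and 253 ≡ 1 (mod 4), so (15/253) = +(253/15).
Reduce top mod 15: now compute (13/15).
Reciprocity: 13 ≡ 1 and 15 ≡ 3 (mod 4), so (13/15) = +(15/13).
Reduce top mod 13: now compute (2/13).
Pull out 2: since 13 ≡ 5 (mod 8), (2/13) = -1.
Reached (1/13) = 1. Collecting the sign flips along the way, the symbol is -1.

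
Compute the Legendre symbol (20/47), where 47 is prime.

-1

Euler's criterion: (20/47) ≡ 20^23 (mod 47).
20^2 ≡ 24 (mod 47)
20^4 ≡ 12 (mod 47)
20^8 ≡ 3 (mod 47)
20^16 ≡ 9 (mod 47)
20^23 = 20^(16+4+2+1) ≡ 46 (mod 47).
Result is 46 ≡ −1, so (20/47) = −1.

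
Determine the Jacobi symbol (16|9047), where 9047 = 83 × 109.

1

Pull out 2^4: since 9047 ≡ 7 (mod 8), (2/9047) = +1, so (2/9047)^4 = +1.
Reached (1/9047) = 1. Collecting the sign flips along the way, the symbol is +1.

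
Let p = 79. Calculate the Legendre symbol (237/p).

First reduce: 237 ≡ 0 (mod 79).
Top reduces to 0: gcd > 1, so the symbol is 0.

0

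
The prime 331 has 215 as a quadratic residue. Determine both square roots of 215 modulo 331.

Since 331 ≡ 3 (mod 4), a square root of 215 is 215^((331+1)/4) = 215^83 mod 331.
Repeated squaring: 215^2≡216, 215^4≡316, 215^8≡225, 215^16≡313, 215^32≡324, 215^64≡49 (mod 331).
215^83 = 215^(64+16+2+1) ≡ 177 (mod 331).
Check: 177² = 31329 ≡ 215 (mod 331). The two roots are 154 and 177.

154, 177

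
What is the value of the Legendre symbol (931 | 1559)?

-1

Reciprocity: 931 ≡ 3 and 1559 ≡ 3 (mod 4), so (931/1559) = −(1559/931).
Reduce top mod 931: now compute (628/931).
Pull out 2^2: since 931 ≡ 3 (mod 8), (2/931) = -1, so (2/931)^2 = +1.
Reciprocity: 157 ≡ 1 and 931 ≡ 3 (mod 4), so (157/931) = +(931/157).
Reduce top mod 157: now compute (146/157).
Pull out 2: since 157 ≡ 5 (mod 8), (2/157) = -1.
Reciprocity: 73 ≡ 1 and 157 ≡ 1 (mod 4), so (73/157) = +(157/73).
Reduce top mod 73: now compute (11/73).
Reciprocity: 11 ≡ 3 and 73 ≡ 1 (mod 4), so (11/73) = +(73/11).
Reduce top mod 11: now compute (7/11).
Reciprocity: 7 ≡ 3 and 11 ≡ 3 (mod 4), so (7/11) = −(11/7).
Reduce top mod 7: now compute (4/7).
Pull out 2^2: since 7 ≡ 7 (mod 8), (2/7) = +1, so (2/7)^2 = +1.
Reached (1/7) = 1. Collecting the sign flips along the way, the symbol is -1.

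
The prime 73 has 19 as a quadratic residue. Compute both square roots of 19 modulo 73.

73 ≡ 1 (mod 4), so we find a root by search.
Trying successive values, 26² = 676 ≡ 19 (mod 73). The other root is 73 − 26 = 47.

26, 47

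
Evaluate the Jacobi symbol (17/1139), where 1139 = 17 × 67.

Reciprocity: 17 ≡ 1 and 1139 ≡ 3 (mod 4), so (17/1139) = +(1139/17).
Reduce top mod 17: now compute (0/17).
Top reduces to 0: gcd > 1, so the symbol is 0.

0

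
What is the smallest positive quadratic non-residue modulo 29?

(2/29) = −1, so 2 is the smallest positive non-residue mod 29.

2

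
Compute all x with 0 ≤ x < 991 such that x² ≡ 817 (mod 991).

Since 991 ≡ 3 (mod 4), a square root of 817 is 817^((991+1)/4) = 817^248 mod 991.
Repeated squaring: 817^2≡546, 817^4≡816, 817^8≡895, 817^16≡297, 817^32≡10, 817^64≡100, 817^128≡90 (mod 991).
817^248 = 817^(128+64+32+16+8) ≡ 535 (mod 991).
Check: 535² = 286225 ≡ 817 (mod 991). The two roots are 456 and 535.

456, 535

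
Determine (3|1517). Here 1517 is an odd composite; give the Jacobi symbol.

Reciprocity: 3 ≡ 3 and 1517 ≡ 1 (mod 4), so (3/1517) = +(1517/3).
Reduce top mod 3: now compute (2/3).
Pull out 2: since 3 ≡ 3 (mod 8), (2/3) = -1.
Reached (1/3) = 1. Collecting the sign flips along the way, the symbol is -1.

-1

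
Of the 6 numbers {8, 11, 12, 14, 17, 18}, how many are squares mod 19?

(8/19) = -1 → non-residue.
(11/19) = +1 → QR.
(12/19) = -1 → non-residue.
(14/19) = -1 → non-residue.
(17/19) = +1 → QR.
(18/19) = -1 → non-residue.
Total quadratic residues among the 6: 2.

2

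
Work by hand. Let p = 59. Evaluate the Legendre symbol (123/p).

1

First reduce: 123 ≡ 5 (mod 59).
Reciprocity: 5 ≡ 1 and 59 ≡ 3 (mod 4), so (5/59) = +(59/5).
Reduce top mod 5: now compute (4/5).
Pull out 2^2: since 5 ≡ 5 (mod 8), (2/5) = -1, so (2/5)^2 = +1.
Reached (1/5) = 1. Collecting the sign flips along the way, the symbol is +1.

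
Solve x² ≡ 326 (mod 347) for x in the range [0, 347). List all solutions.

Since 347 ≡ 3 (mod 4), a square root of 326 is 326^((347+1)/4) = 326^87 mod 347.
Repeated squaring: 326^2≡94, 326^4≡161, 326^8≡243, 326^16≡59, 326^32≡11, 326^64≡121 (mod 347).
326^87 = 326^(64+16+4+2+1) ≡ 275 (mod 347).
Check: 275² = 75625 ≡ 326 (mod 347). The two roots are 72 and 275.

72, 275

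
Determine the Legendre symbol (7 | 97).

-1

Euler's criterion: (7/97) ≡ 7^48 (mod 97).
7^2 ≡ 49 (mod 97)
7^4 ≡ 73 (mod 97)
7^8 ≡ 91 (mod 97)
7^16 ≡ 36 (mod 97)
7^32 ≡ 35 (mod 97)
7^48 = 7^(32+16) ≡ 96 (mod 97).
Result is 96 ≡ −1, so (7/97) = −1.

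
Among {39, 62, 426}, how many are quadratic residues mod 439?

(39/439) = -1 → non-residue.
(62/439) = -1 → non-residue.
(426/439) = -1 → non-residue.
Total quadratic residues among the 3: 0.

0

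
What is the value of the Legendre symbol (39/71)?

-1

Euler's criterion: (39/71) ≡ 39^35 (mod 71).
39^2 ≡ 30 (mod 71)
39^4 ≡ 48 (mod 71)
39^8 ≡ 32 (mod 71)
39^16 ≡ 30 (mod 71)
39^32 ≡ 48 (mod 71)
39^35 = 39^(32+2+1) ≡ 70 (mod 71).
Result is 70 ≡ −1, so (39/71) = −1.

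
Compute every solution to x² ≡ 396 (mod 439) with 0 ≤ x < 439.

134, 305

Since 439 ≡ 3 (mod 4), a square root of 396 is 396^((439+1)/4) = 396^110 mod 439.
Repeated squaring: 396^2≡93, 396^4≡308, 396^8≡40, 396^16≡283, 396^32≡191, 396^64≡44 (mod 439).
396^110 = 396^(64+32+8+4+2) ≡ 305 (mod 439).
Check: 305² = 93025 ≡ 396 (mod 439). The two roots are 134 and 305.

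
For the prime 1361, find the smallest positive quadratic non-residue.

3

(2/1361) = +1, so 2 is a residue.
(3/1361) = −1, so 3 is the smallest positive non-residue mod 1361.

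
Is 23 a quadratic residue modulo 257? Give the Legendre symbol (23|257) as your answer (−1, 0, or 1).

Euler's criterion: (23/257) ≡ 23^128 (mod 257).
23^2 ≡ 15 (mod 257)
23^4 ≡ 225 (mod 257)
23^8 ≡ 253 (mod 257)
23^16 ≡ 16 (mod 257)
23^32 ≡ 256 (mod 257)
23^64 ≡ 1 (mod 257)
23^128 ≡ 1 (mod 257)
23^128 = 23^(128) ≡ 1 (mod 257).
Result is 1, so (23/257) = 1.

1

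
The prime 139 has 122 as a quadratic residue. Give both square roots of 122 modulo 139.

20, 119

Since 139 ≡ 3 (mod 4), a square root of 122 is 122^((139+1)/4) = 122^35 mod 139.
Repeated squaring: 122^2≡11, 122^4≡121, 122^8≡46, 122^16≡31, 122^32≡127 (mod 139).
122^35 = 122^(32+2+1) ≡ 20 (mod 139).
Check: 20² = 400 ≡ 122 (mod 139). The two roots are 20 and 119.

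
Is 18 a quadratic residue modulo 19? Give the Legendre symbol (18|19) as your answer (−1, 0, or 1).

Pull out 2: since 19 ≡ 3 (mod 8), (2/19) = -1.
Reciprocity: 9 ≡ 1 and 19 ≡ 3 (mod 4), so (9/19) = +(19/9).
Reduce top mod 9: now compute (1/9).
Reached (1/9) = 1. Collecting the sign flips along the way, the symbol is -1.

-1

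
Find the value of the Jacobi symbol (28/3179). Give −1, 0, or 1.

Pull out 2^2: since 3179 ≡ 3 (mod 8), (2/3179) = -1, so (2/3179)^2 = +1.
Reciprocity: 7 ≡ 3 and 3179 ≡ 3 (mod 4), so (7/3179) = −(3179/7).
Reduce top mod 7: now compute (1/7).
Reached (1/7) = 1. Collecting the sign flips along the way, the symbol is -1.

-1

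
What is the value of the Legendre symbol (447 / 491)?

-1

Reciprocity: 447 ≡ 3 and 491 ≡ 3 (mod 4), so (447/491) = −(491/447).
Reduce top mod 447: now compute (44/447).
Pull out 2^2: since 447 ≡ 7 (mod 8), (2/447) = +1, so (2/447)^2 = +1.
Reciprocity: 11 ≡ 3 and 447 ≡ 3 (mod 4), so (11/447) = −(447/11).
Reduce top mod 11: now compute (7/11).
Reciprocity: 7 ≡ 3 and 11 ≡ 3 (mod 4), so (7/11) = −(11/7).
Reduce top mod 7: now compute (4/7).
Pull out 2^2: since 7 ≡ 7 (mod 8), (2/7) = +1, so (2/7)^2 = +1.
Reached (1/7) = 1. Collecting the sign flips along the way, the symbol is -1.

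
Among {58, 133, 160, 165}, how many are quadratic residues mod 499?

2

(58/499) = -1 → non-residue.
(133/499) = +1 → QR.
(160/499) = -1 → non-residue.
(165/499) = +1 → QR.
Total quadratic residues among the 4: 2.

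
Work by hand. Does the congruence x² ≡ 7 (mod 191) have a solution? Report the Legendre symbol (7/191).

Euler's criterion: (7/191) ≡ 7^95 (mod 191).
7^2 ≡ 49 (mod 191)
7^4 ≡ 109 (mod 191)
7^8 ≡ 39 (mod 191)
7^16 ≡ 184 (mod 191)
7^32 ≡ 49 (mod 191)
7^64 ≡ 109 (mod 191)
7^95 = 7^(64+16+8+4+2+1) ≡ 190 (mod 191).
Result is 190 ≡ −1, so (7/191) = −1.

-1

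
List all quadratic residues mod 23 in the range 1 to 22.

1,2,3,4,6,8,9,12,13,16,18

Square k = 1,…,11 (k and 23−k give the same square):
1²=1, 2²=4, 3²=9, 4²=16, 5²≡2, 6²≡13, 7²≡3, 8²≡18, 9²≡12, 10²≡8, 11²≡6 (mod 23).
So the quadratic residues mod 23 are {1, 2, 3, 4, 6, 8, 9, 12, 13, 16, 18}.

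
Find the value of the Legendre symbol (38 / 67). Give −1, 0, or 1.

-1

Euler's criterion: (38/67) ≡ 38^33 (mod 67).
38^2 ≡ 37 (mod 67)
38^4 ≡ 29 (mod 67)
38^8 ≡ 37 (mod 67)
38^16 ≡ 29 (mod 67)
38^32 ≡ 37 (mod 67)
38^33 = 38^(32+1) ≡ 66 (mod 67).
Result is 66 ≡ −1, so (38/67) = −1.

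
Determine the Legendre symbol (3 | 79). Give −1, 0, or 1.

-1

Reciprocity: 3 ≡ 3 and 79 ≡ 3 (mod 4), so (3/79) = −(79/3).
Reduce top mod 3: now compute (1/3).
Reached (1/3) = 1. Collecting the sign flips along the way, the symbol is -1.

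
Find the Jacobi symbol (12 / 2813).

-1

Pull out 2^2: since 2813 ≡ 5 (mod 8), (2/2813) = -1, so (2/2813)^2 = +1.
Reciprocity: 3 ≡ 3 and 2813 ≡ 1 (mod 4), so (3/2813) = +(2813/3).
Reduce top mod 3: now compute (2/3).
Pull out 2: since 3 ≡ 3 (mod 8), (2/3) = -1.
Reached (1/3) = 1. Collecting the sign flips along the way, the symbol is -1.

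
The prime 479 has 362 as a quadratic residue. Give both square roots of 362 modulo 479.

29, 450

Since 479 ≡ 3 (mod 4), a square root of 362 is 362^((479+1)/4) = 362^120 mod 479.
Repeated squaring: 362^2≡277, 362^4≡89, 362^8≡257, 362^16≡426, 362^32≡414, 362^64≡393 (mod 479).
362^120 = 362^(64+32+16+8) ≡ 450 (mod 479).
Check: 450² = 202500 ≡ 362 (mod 479). The two roots are 29 and 450.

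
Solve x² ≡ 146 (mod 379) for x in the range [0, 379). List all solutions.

Since 379 ≡ 3 (mod 4), a square root of 146 is 146^((379+1)/4) = 146^95 mod 379.
Repeated squaring: 146^2≡92, 146^4≡126, 146^8≡337, 146^16≡248, 146^32≡106, 146^64≡245 (mod 379).
146^95 = 146^(64+16+8+4+2+1) ≡ 100 (mod 379).
Check: 100² = 10000 ≡ 146 (mod 379). The two roots are 100 and 279.

100, 279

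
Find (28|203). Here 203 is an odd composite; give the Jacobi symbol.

Pull out 2^2: since 203 ≡ 3 (mod 8), (2/203) = -1, so (2/203)^2 = +1.
Reciprocity: 7 ≡ 3 and 203 ≡ 3 (mod 4), so (7/203) = −(203/7).
Reduce top mod 7: now compute (0/7).
Top reduces to 0: gcd > 1, so the symbol is 0.

0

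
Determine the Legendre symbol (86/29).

1

Euler's criterion: (86/29) ≡ 28^14 (mod 29).
28^2 ≡ 1 (mod 29)
28^4 ≡ 1 (mod 29)
28^8 ≡ 1 (mod 29)
28^14 = 28^(8+4+2) ≡ 1 (mod 29).
Result is 1, so (86/29) = 1.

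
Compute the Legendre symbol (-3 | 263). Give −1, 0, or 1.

Euler's criterion: (-3/263) ≡ 260^131 (mod 263).
260^2 ≡ 9 (mod 263)
260^4 ≡ 81 (mod 263)
260^8 ≡ 249 (mod 263)
260^16 ≡ 196 (mod 263)
260^32 ≡ 18 (mod 263)
260^64 ≡ 61 (mod 263)
260^128 ≡ 39 (mod 263)
260^131 = 260^(128+2+1) ≡ 262 (mod 263).
Result is 262 ≡ −1, so (-3/263) = −1.

-1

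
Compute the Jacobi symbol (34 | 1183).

-1

Pull out 2: since 1183 ≡ 7 (mod 8), (2/1183) = +1.
Reciprocity: 17 ≡ 1 and 1183 ≡ 3 (mod 4), so (17/1183) = +(1183/17).
Reduce top mod 17: now compute (10/17).
Pull out 2: since 17 ≡ 1 (mod 8), (2/17) = +1.
Reciprocity: 5 ≡ 1 and 17 ≡ 1 (mod 4), so (5/17) = +(17/5).
Reduce top mod 5: now compute (2/5).
Pull out 2: since 5 ≡ 5 (mod 8), (2/5) = -1.
Reached (1/5) = 1. Collecting the sign flips along the way, the symbol is -1.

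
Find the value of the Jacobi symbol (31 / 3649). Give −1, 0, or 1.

-1

Reciprocity: 31 ≡ 3 and 3649 ≡ 1 (mod 4), so (31/3649) = +(3649/31).
Reduce top mod 31: now compute (22/31).
Pull out 2: since 31 ≡ 7 (mod 8), (2/31) = +1.
Reciprocity: 11 ≡ 3 and 31 ≡ 3 (mod 4), so (11/31) = −(31/11).
Reduce top mod 11: now compute (9/11).
Reciprocity: 9 ≡ 1 and 11 ≡ 3 (mod 4), so (9/11) = +(11/9).
Reduce top mod 9: now compute (2/9).
Pull out 2: since 9 ≡ 1 (mod 8), (2/9) = +1.
Reached (1/9) = 1. Collecting the sign flips along the way, the symbol is -1.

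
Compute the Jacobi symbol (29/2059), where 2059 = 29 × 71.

0

Reciprocity: 29 ≡ 1 and 2059 ≡ 3 (mod 4), so (29/2059) = +(2059/29).
Reduce top mod 29: now compute (0/29).
Top reduces to 0: gcd > 1, so the symbol is 0.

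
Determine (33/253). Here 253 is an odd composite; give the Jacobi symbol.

Reciprocity: 33 ≡ 1 and 253 ≡ 1 (mod 4), so (33/253) = +(253/33).
Reduce top mod 33: now compute (22/33).
Pull out 2: since 33 ≡ 1 (mod 8), (2/33) = +1.
Reciprocity: 11 ≡ 3 and 33 ≡ 1 (mod 4), so (11/33) = +(33/11).
Reduce top mod 11: now compute (0/11).
Top reduces to 0: gcd > 1, so the symbol is 0.

0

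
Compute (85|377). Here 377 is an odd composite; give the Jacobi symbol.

Reciprocity: 85 ≡ 1 and 377 ≡ 1 (mod 4), so (85/377) = +(377/85).
Reduce top mod 85: now compute (37/85).
Reciprocity: 37 ≡ 1 and 85 ≡ 1 (mod 4), so (37/85) = +(85/37).
Reduce top mod 37: now compute (11/37).
Reciprocity: 11 ≡ 3 and 37 ≡ 1 (mod 4), so (11/37) = +(37/11).
Reduce top mod 11: now compute (4/11).
Pull out 2^2: since 11 ≡ 3 (mod 8), (2/11) = -1, so (2/11)^2 = +1.
Reached (1/11) = 1. Collecting the sign flips along the way, the symbol is +1.

1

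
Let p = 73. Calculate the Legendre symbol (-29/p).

-1

First reduce: -29 ≡ 44 (mod 73).
Pull out 2^2: since 73 ≡ 1 (mod 8), (2/73) = +1, so (2/73)^2 = +1.
Reciprocity: 11 ≡ 3 and 73 ≡ 1 (mod 4), so (11/73) = +(73/11).
Reduce top mod 11: now compute (7/11).
Reciprocity: 7 ≡ 3 and 11 ≡ 3 (mod 4), so (7/11) = −(11/7).
Reduce top mod 7: now compute (4/7).
Pull out 2^2: since 7 ≡ 7 (mod 8), (2/7) = +1, so (2/7)^2 = +1.
Reached (1/7) = 1. Collecting the sign flips along the way, the symbol is -1.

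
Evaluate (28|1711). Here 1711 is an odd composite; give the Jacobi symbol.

Pull out 2^2: since 1711 ≡ 7 (mod 8), (2/1711) = +1, so (2/1711)^2 = +1.
Reciprocity: 7 ≡ 3 and 1711 ≡ 3 (mod 4), so (7/1711) = −(1711/7).
Reduce top mod 7: now compute (3/7).
Reciprocity: 3 ≡ 3 and 7 ≡ 3 (mod 4), so (3/7) = −(7/3).
Reduce top mod 3: now compute (1/3).
Reached (1/3) = 1. Collecting the sign flips along the way, the symbol is +1.

1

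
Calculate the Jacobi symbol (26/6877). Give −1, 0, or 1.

0

Pull out 2: since 6877 ≡ 5 (mod 8), (2/6877) = -1.
Reciprocity: 13 ≡ 1 and 6877 ≡ 1 (mod 4), so (13/6877) = +(6877/13).
Reduce top mod 13: now compute (0/13).
Top reduces to 0: gcd > 1, so the symbol is 0.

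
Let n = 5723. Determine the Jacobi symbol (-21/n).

First reduce: -21 ≡ 5702 (mod 5723).
Pull out 2: since 5723 ≡ 3 (mod 8), (2/5723) = -1.
Reciprocity: 2851 ≡ 3 and 5723 ≡ 3 (mod 4), so (2851/5723) = −(5723/2851).
Reduce top mod 2851: now compute (21/2851).
Reciprocity: 21 ≡ 1 and 2851 ≡ 3 (mod 4), so (21/2851) = +(2851/21).
Reduce top mod 21: now compute (16/21).
Pull out 2^4: since 21 ≡ 5 (mod 8), (2/21) = -1, so (2/21)^4 = +1.
Reached (1/21) = 1. Collecting the sign flips along the way, the symbol is +1.

1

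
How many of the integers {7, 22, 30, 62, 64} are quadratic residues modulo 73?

1

(7/73) = -1 → non-residue.
(22/73) = -1 → non-residue.
(30/73) = -1 → non-residue.
(62/73) = -1 → non-residue.
(64/73) = +1 → QR.
Total quadratic residues among the 5: 1.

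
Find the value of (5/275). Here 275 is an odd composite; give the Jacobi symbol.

0

Reciprocity: 5 ≡ 1 and 275 ≡ 3 (mod 4), so (5/275) = +(275/5).
Reduce top mod 5: now compute (0/5).
Top reduces to 0: gcd > 1, so the symbol is 0.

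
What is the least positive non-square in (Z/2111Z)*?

7

(2/2111) = +1, so 2 is a residue.
(3/2111) = +1, so 3 is a residue.
(4/2111) = +1, so 4 is a residue.
(5/2111) = +1, so 5 is a residue.
(6/2111) = +1, so 6 is a residue.
(7/2111) = −1, so 7 is the smallest positive non-residue mod 2111.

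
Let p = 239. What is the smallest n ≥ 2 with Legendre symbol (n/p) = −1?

(2/239) = +1, so 2 is a residue.
(3/239) = +1, so 3 is a residue.
(4/239) = +1, so 4 is a residue.
(5/239) = +1, so 5 is a residue.
(6/239) = +1, so 6 is a residue.
(7/239) = −1, so 7 is the smallest positive non-residue mod 239.

7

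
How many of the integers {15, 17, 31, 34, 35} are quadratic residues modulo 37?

(15/37) = -1 → non-residue.
(17/37) = -1 → non-residue.
(31/37) = -1 → non-residue.
(34/37) = +1 → QR.
(35/37) = -1 → non-residue.
Total quadratic residues among the 5: 1.

1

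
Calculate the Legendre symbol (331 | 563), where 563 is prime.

Euler's criterion: (331/563) ≡ 331^281 (mod 563).
331^2 ≡ 339 (mod 563)
331^4 ≡ 69 (mod 563)
331^8 ≡ 257 (mod 563)
331^16 ≡ 178 (mod 563)
331^32 ≡ 156 (mod 563)
331^64 ≡ 127 (mod 563)
331^128 ≡ 365 (mod 563)
331^256 ≡ 357 (mod 563)
331^281 = 331^(256+16+8+1) ≡ 562 (mod 563).
Result is 562 ≡ −1, so (331/563) = −1.

-1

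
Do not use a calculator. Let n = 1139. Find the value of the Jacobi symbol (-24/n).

1

First reduce: -24 ≡ 1115 (mod 1139).
Reciprocity: 1115 ≡ 3 and 1139 ≡ 3 (mod 4), so (1115/1139) = −(1139/1115).
Reduce top mod 1115: now compute (24/1115).
Pull out 2^3: since 1115 ≡ 3 (mod 8), (2/1115) = -1, so (2/1115)^3 = -1.
Reciprocity: 3 ≡ 3 and 1115 ≡ 3 (mod 4), so (3/1115) = −(1115/3).
Reduce top mod 3: now compute (2/3).
Pull out 2: since 3 ≡ 3 (mod 8), (2/3) = -1.
Reached (1/3) = 1. Collecting the sign flips along the way, the symbol is +1.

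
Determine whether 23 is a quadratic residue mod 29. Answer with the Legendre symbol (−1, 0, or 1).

1

Reciprocity: 23 ≡ 3 and 29 ≡ 1 (mod 4), so (23/29) = +(29/23).
Reduce top mod 23: now compute (6/23).
Pull out 2: since 23 ≡ 7 (mod 8), (2/23) = +1.
Reciprocity: 3 ≡ 3 and 23 ≡ 3 (mod 4), so (3/23) = −(23/3).
Reduce top mod 3: now compute (2/3).
Pull out 2: since 3 ≡ 3 (mod 8), (2/3) = -1.
Reached (1/3) = 1. Collecting the sign flips along the way, the symbol is +1.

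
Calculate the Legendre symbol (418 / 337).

1

Euler's criterion: (418/337) ≡ 81^168 (mod 337).
81^2 ≡ 158 (mod 337)
81^4 ≡ 26 (mod 337)
81^8 ≡ 2 (mod 337)
81^16 ≡ 4 (mod 337)
81^32 ≡ 16 (mod 337)
81^64 ≡ 256 (mod 337)
81^128 ≡ 158 (mod 337)
81^168 = 81^(128+32+8) ≡ 1 (mod 337).
Result is 1, so (418/337) = 1.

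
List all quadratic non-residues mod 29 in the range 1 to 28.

2 3 8 10 11 12 14 15 17 18 19 21 26 27

Square k = 1,…,14 (k and 29−k give the same square):
1²=1, 2²=4, 3²=9, 4²=16, 5²=25, 6²≡7, 7²≡20, 8²≡6, 9²≡23, 10²≡13, 11²≡5, 12²≡28, 13²≡24, 14²≡22 (mod 29).
The residues are {1, 4, 5, 6, 7, 9, 13, 16, 20, 22, 23, 24, 25, 28}; the non-residues are the remaining 14 nonzero classes.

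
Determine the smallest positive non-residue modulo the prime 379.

2

(2/379) = −1, so 2 is the smallest positive non-residue mod 379.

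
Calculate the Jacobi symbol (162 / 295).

Pull out 2: since 295 ≡ 7 (mod 8), (2/295) = +1.
Reciprocity: 81 ≡ 1 and 295 ≡ 3 (mod 4), so (81/295) = +(295/81).
Reduce top mod 81: now compute (52/81).
Pull out 2^2: since 81 ≡ 1 (mod 8), (2/81) = +1, so (2/81)^2 = +1.
Reciprocity: 13 ≡ 1 and 81 ≡ 1 (mod 4), so (13/81) = +(81/13).
Reduce top mod 13: now compute (3/13).
Reciprocity: 3 ≡ 3 and 13 ≡ 1 (mod 4), so (3/13) = +(13/3).
Reduce top mod 3: now compute (1/3).
Reached (1/3) = 1. Collecting the sign flips along the way, the symbol is +1.

1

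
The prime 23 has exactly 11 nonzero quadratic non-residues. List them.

Square k = 1,…,11 (k and 23−k give the same square):
1²=1, 2²=4, 3²=9, 4²=16, 5²≡2, 6²≡13, 7²≡3, 8²≡18, 9²≡12, 10²≡8, 11²≡6 (mod 23).
The residues are {1, 2, 3, 4, 6, 8, 9, 12, 13, 16, 18}; the non-residues are the remaining 11 nonzero classes.

5, 7, 10, 11, 14, 15, 17, 19, 20, 21, 22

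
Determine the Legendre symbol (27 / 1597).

1

Reciprocity: 27 ≡ 3 and 1597 ≡ 1 (mod 4), so (27/1597) = +(1597/27).
Reduce top mod 27: now compute (4/27).
Pull out 2^2: since 27 ≡ 3 (mod 8), (2/27) = -1, so (2/27)^2 = +1.
Reached (1/27) = 1. Collecting the sign flips along the way, the symbol is +1.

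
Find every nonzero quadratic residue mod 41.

Square k = 1,…,20 (k and 41−k give the same square):
1²=1, 2²=4, 3²=9, 4²=16, 5²=25, 6²=36, 7²≡8, 8²≡23, 9²≡40, 10²≡18, 11²≡39, 12²≡21, 13²≡5, 14²≡32, 15²≡20, 16²≡10, 17²≡2, 18²≡37, 19²≡33, 20²≡31 (mod 41).
So the quadratic residues mod 41 are {1, 2, 4, 5, 8, 9, 10, 16, 18, 20, 21, 23, 25, 31, 32, 33, 36, 37, 39, 40}.

1 2 4 5 8 9 10 16 18 20 21 23 25 31 32 33 36 37 39 40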